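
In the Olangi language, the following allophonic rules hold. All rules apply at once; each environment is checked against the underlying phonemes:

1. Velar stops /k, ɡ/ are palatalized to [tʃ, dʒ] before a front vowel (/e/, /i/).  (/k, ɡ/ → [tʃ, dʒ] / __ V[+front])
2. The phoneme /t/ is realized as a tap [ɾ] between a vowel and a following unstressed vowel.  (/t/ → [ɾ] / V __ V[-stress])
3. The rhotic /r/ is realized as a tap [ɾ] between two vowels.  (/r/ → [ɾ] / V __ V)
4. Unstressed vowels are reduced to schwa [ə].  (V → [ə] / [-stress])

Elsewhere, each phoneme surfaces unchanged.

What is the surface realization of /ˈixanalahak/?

/i/ (word-initial) is in the target of rule 4 but the environment (in an unstressed syllable) is not met → [i].
/x/ (between /i/ and /a/) is unaffected → [x].
/a/ (between /x/ and /n/): in an unstressed syllable, so rule 4 applies → [ə].
/n/ stays [n].
/a/ (between /n/ and /l/) occurs in an unstressed syllable → [ə] by rule 4.
/l/ — not in any rule's target class → [l].
/a/ — between /l/ and /h/, in an unstressed syllable — surfaces as [ə] (rule 4).
/h/ (between /a/ and /a/) is unaffected → [h].
/a/ (between /h/ and /k/) occurs in an unstressed syllable → [ə] by rule 4.
/k/ (word-final) fails the environment for rule 1, so it stays [k].

[ˈixənələhək]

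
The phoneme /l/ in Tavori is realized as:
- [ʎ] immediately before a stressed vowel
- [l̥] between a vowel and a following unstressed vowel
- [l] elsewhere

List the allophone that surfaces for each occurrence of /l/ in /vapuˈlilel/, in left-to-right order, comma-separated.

Occurrence 1 (position 5): immediately before a stressed vowel → [ʎ].
Occurrence 2 (position 7): between a vowel and a following unstressed vowel → [l̥].
Occurrence 3 (position 9): no conditioning environment matches → elsewhere allophone [l].

[ʎ], [l̥], [l]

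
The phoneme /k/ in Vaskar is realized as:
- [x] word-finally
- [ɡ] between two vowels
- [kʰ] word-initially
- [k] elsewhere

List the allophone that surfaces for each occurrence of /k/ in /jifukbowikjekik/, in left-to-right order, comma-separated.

Occurrence 1 (position 5): no conditioning environment matches → elsewhere allophone [k].
Occurrence 2 (position 10): no conditioning environment matches → elsewhere allophone [k].
Occurrence 3 (position 13): between two vowels → [ɡ].
Occurrence 4 (position 15): word-finally → [x].

[k], [k], [ɡ], [x]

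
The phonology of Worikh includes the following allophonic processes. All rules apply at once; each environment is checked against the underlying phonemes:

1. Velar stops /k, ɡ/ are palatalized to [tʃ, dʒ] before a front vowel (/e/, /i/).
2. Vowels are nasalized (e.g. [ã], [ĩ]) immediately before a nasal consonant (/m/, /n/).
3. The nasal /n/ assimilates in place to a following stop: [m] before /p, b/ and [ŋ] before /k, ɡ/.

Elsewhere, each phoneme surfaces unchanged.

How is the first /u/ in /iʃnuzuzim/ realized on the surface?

[u]

/u/ — between /n/ and /z/; rule 2 does not apply here → [u].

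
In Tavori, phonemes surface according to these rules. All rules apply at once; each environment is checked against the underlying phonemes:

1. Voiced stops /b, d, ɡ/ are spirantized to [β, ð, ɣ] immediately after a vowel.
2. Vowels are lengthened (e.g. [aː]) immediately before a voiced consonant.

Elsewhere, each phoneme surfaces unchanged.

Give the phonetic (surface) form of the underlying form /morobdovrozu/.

/m/ stays [m].
/o/ meets the environment for rule 2 (before a voiced consonant) → [oː].
/r/ (between /o/ and /o/) is unaffected → [r].
/o/ — between /r/ and /b/, before a voiced consonant — surfaces as [oː] (rule 2).
/b/ — between /o/ and /d/, immediately after a vowel — surfaces as [β] (rule 1).
/d/ (between /b/ and /o/): rule 1 targets it, but not immediately after a vowel → unchanged [d].
/o/ (between /d/ and /v/) occurs before a voiced consonant → [oː] by rule 2.
/v/ (between /o/ and /r/): no rule targets it → [v].
/r/ (between /v/ and /o/): no rule targets it → [r].
/o/ (between /r/ and /z/): before a voiced consonant, so rule 2 applies → [oː].
/z/ (between /o/ and /u/) is unaffected → [z].
/u/ (word-final) fails the environment for rule 2, so it stays [u].

[moːroːβdoːvroːzu]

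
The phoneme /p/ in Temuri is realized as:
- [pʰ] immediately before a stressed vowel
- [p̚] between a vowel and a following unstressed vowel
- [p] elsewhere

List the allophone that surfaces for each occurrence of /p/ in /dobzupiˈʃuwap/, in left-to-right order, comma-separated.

[p̚], [p]

Occurrence 1 (position 6): between a vowel and a following unstressed vowel → [p̚].
Occurrence 2 (position 12): no conditioning environment matches → elsewhere allophone [p].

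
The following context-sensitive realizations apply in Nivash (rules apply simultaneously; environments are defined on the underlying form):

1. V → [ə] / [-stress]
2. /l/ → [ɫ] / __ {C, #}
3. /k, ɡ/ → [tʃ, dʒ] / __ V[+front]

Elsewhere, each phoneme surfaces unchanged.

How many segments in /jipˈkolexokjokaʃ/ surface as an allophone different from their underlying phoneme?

Segments that undergo a rule: /i/ → [ə] (rule 1); /e/ → [ə] (rule 1); /o/ → [ə] (rule 1); /o/ → [ə] (rule 1); /a/ → [ə] (rule 1).
All other segments surface unchanged.

5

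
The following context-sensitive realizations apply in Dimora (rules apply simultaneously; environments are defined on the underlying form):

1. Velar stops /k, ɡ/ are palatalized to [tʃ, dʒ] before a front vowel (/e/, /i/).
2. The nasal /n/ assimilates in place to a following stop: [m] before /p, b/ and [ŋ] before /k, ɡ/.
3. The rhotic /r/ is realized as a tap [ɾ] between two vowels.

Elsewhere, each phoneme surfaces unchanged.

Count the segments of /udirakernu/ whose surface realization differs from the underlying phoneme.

2

Segments that undergo a rule: /r/ → [ɾ] (rule 3); /k/ → [tʃ] (rule 1).
All other segments surface unchanged.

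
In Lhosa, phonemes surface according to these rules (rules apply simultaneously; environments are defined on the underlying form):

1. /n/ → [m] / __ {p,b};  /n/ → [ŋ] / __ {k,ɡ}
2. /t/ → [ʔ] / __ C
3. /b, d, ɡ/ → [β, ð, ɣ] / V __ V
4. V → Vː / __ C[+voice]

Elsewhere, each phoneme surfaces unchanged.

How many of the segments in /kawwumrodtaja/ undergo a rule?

4

Segments that undergo a rule: /a/ → [aː] (rule 4); /u/ → [uː] (rule 4); /o/ → [oː] (rule 4); /a/ → [aː] (rule 4).
All other segments surface unchanged.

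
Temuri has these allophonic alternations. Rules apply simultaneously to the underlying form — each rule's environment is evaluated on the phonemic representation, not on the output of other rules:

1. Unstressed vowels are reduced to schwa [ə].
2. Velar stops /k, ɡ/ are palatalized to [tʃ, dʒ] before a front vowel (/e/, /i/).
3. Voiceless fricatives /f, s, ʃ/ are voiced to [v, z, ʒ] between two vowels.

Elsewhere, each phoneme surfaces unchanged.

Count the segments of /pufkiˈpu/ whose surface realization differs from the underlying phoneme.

3

Segments that undergo a rule: /u/ → [ə] (rule 1); /k/ → [tʃ] (rule 2); /i/ → [ə] (rule 1).
All other segments surface unchanged.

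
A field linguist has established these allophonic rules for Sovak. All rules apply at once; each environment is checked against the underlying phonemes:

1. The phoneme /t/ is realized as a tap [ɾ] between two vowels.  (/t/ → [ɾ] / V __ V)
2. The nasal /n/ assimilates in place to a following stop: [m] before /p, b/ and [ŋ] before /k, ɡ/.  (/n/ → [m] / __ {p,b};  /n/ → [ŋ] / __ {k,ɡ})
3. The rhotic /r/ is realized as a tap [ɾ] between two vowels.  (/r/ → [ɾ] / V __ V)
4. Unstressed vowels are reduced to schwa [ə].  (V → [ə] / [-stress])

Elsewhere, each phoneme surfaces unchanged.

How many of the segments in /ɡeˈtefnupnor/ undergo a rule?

Segments that undergo a rule: /e/ → [ə] (rule 4); /t/ → [ɾ] (rule 1); /u/ → [ə] (rule 4); /o/ → [ə] (rule 4).
All other segments surface unchanged.

4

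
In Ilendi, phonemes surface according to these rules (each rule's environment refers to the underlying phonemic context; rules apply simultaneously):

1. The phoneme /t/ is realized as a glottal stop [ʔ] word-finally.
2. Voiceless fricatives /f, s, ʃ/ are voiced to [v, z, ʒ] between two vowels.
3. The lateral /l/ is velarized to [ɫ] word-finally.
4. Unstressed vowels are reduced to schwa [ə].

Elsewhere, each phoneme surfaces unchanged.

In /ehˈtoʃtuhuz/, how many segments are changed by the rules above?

3

Segments that undergo a rule: /e/ → [ə] (rule 4); /u/ → [ə] (rule 4); /u/ → [ə] (rule 4).
All other segments surface unchanged.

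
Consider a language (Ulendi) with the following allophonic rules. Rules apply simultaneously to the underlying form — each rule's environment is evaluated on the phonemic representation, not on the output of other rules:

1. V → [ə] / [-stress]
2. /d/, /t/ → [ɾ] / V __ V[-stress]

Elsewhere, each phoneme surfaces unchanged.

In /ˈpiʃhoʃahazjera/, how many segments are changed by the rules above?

Segments that undergo a rule: /o/ → [ə] (rule 1); /a/ → [ə] (rule 1); /a/ → [ə] (rule 1); /e/ → [ə] (rule 1); /a/ → [ə] (rule 1).
All other segments surface unchanged.

5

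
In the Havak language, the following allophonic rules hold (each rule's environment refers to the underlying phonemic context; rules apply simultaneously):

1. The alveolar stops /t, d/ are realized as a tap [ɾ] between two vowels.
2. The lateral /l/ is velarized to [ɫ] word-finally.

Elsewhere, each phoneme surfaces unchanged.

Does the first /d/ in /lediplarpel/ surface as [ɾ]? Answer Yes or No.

Yes

/d/ (between /e/ and /i/) occurs between two vowels → [ɾ] by rule 1.
The actual realization is [ɾ], which matches [ɾ].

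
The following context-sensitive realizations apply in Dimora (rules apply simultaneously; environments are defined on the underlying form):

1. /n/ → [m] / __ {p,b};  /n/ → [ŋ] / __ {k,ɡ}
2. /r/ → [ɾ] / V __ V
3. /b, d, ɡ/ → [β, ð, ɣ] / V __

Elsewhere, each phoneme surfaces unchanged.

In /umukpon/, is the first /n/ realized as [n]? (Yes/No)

/n/ — word-final; rule 1 does not apply here → [n].
The actual realization is [n], which matches [n].

Yes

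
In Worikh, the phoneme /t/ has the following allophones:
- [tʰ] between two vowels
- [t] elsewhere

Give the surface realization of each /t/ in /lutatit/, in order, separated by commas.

Occurrence 1 (position 3): between two vowels → [tʰ].
Occurrence 2 (position 5): between two vowels → [tʰ].
Occurrence 3 (position 7): no conditioning environment matches → elsewhere allophone [t].

[tʰ], [tʰ], [t]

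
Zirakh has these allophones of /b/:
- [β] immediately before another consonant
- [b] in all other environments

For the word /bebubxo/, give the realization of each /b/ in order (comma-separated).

Occurrence 1 (position 1): no conditioning environment matches → elsewhere allophone [b].
Occurrence 2 (position 3): no conditioning environment matches → elsewhere allophone [b].
Occurrence 3 (position 5): immediately before another consonant → [β].

[b], [b], [β]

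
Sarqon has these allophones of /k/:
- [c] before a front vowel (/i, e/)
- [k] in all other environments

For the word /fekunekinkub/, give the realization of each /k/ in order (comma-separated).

Occurrence 1 (position 3): no conditioning environment matches → elsewhere allophone [k].
Occurrence 2 (position 7): before a front vowel → [c].
Occurrence 3 (position 10): no conditioning environment matches → elsewhere allophone [k].

[k], [c], [k]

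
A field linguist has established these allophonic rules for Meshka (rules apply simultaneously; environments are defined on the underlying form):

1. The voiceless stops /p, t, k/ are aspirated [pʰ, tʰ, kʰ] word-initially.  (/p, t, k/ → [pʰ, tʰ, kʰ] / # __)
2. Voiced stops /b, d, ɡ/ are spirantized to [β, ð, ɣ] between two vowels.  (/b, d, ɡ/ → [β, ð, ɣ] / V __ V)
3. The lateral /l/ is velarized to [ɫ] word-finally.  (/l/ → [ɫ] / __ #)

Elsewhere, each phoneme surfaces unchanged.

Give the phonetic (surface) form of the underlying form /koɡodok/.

/k/ (word-initial) occurs word-initially → [kʰ] by rule 1.
/o/ (between /k/ and /ɡ/): no rule targets it → [o].
/ɡ/ (between /o/ and /o/): between two vowels, so rule 2 applies → [ɣ].
/o/ stays [o].
/d/ (between /o/ and /o/) occurs between two vowels → [ð] by rule 2.
/o/ — not in any rule's target class → [o].
/k/ — word-final; rule 1 does not apply here → [k].

[kʰoɣoðok]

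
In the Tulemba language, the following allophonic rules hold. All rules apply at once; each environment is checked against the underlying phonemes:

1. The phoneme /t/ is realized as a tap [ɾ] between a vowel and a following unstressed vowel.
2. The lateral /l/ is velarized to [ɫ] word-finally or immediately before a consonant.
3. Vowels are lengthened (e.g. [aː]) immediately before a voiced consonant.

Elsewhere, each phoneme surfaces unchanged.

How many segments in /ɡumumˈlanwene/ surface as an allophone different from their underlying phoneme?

4

Segments that undergo a rule: /u/ → [uː] (rule 3); /u/ → [uː] (rule 3); /a/ → [aː] (rule 3); /e/ → [eː] (rule 3).
All other segments surface unchanged.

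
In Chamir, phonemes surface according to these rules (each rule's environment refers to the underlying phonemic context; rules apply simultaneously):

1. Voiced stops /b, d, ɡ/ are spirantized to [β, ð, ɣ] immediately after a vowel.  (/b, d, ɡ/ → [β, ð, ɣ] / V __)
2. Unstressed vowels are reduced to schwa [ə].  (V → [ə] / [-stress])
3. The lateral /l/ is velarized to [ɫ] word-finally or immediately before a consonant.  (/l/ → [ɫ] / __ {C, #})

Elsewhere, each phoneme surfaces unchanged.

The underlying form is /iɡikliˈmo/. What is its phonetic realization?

[əɣəkləˈmo]

/i/ (word-initial): in an unstressed syllable, so rule 2 applies → [ə].
/ɡ/ — between /i/ and /i/, immediately after a vowel — surfaces as [ɣ] (rule 1).
/i/ (between /ɡ/ and /k/) occurs in an unstressed syllable → [ə] by rule 2.
/k/ — not in any rule's target class → [k].
/l/ (between /k/ and /i/) is in the target of rule 3 but the environment (word-finally or immediately before a consonant) is not met → [l].
/i/ meets the environment for rule 2 (in an unstressed syllable) → [ə].
/m/ — not in any rule's target class → [m].
/o/ (word-final) is in the target of rule 2 but the environment (in an unstressed syllable) is not met → [o].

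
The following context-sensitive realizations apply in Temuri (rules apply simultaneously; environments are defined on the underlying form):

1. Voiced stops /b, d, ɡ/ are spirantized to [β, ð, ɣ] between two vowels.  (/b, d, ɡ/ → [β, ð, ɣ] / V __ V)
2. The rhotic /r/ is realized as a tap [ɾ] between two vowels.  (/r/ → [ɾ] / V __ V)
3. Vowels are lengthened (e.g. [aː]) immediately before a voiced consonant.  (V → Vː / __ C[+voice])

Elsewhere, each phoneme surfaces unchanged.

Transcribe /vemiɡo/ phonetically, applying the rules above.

/v/ stays [v].
/e/ (between /v/ and /m/): before a voiced consonant, so rule 3 applies → [eː].
/m/ stays [m].
Rule 3 applies to /i/ (between /m/ and /ɡ/: before a voiced consonant) → [iː].
/ɡ/ — between /i/ and /o/, between two vowels — surfaces as [ɣ] (rule 1).
/o/ (word-final) is in the target of rule 3 but the environment (before a voiced consonant) is not met → [o].

[veːmiːɣo]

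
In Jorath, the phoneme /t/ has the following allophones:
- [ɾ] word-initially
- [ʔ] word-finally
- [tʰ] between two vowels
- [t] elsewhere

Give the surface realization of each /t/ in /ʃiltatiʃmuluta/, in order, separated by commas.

Occurrence 1 (position 4): no conditioning environment matches → elsewhere allophone [t].
Occurrence 2 (position 6): between two vowels → [tʰ].
Occurrence 3 (position 13): between two vowels → [tʰ].

[t], [tʰ], [tʰ]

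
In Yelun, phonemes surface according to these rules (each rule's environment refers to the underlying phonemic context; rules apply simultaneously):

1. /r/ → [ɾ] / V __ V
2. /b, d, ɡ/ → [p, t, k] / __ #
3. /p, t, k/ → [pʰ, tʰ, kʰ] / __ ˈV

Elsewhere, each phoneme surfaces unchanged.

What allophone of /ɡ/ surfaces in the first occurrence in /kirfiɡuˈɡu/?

[ɡ]

/ɡ/ (between /i/ and /u/): rule 2 targets it, but not word-finally → unchanged [ɡ].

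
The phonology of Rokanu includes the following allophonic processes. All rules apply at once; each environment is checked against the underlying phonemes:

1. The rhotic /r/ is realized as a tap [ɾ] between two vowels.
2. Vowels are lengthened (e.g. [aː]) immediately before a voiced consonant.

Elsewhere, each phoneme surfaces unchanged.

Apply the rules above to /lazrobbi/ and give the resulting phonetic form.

[laːzroːbbi]

/l/ (word-initial): no rule targets it → [l].
/a/ meets the environment for rule 2 (before a voiced consonant) → [aː].
/z/ — not in any rule's target class → [z].
/r/ (between /z/ and /o/): rule 1 targets it, but not between two vowels → unchanged [r].
/o/ meets the environment for rule 2 (before a voiced consonant) → [oː].
/b/ — not in any rule's target class → [b].
/b/ — not in any rule's target class → [b].
/i/ (word-final) fails the environment for rule 2, so it stays [i].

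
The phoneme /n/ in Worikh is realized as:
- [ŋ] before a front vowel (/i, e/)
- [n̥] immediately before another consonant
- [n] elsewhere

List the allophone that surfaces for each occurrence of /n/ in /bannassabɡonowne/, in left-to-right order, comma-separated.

Occurrence 1 (position 3): immediately before another consonant → [n̥].
Occurrence 2 (position 4): no conditioning environment matches → elsewhere allophone [n].
Occurrence 3 (position 12): no conditioning environment matches → elsewhere allophone [n].
Occurrence 4 (position 15): before a front vowel (/i, e/) → [ŋ].

[n̥], [n], [n], [ŋ]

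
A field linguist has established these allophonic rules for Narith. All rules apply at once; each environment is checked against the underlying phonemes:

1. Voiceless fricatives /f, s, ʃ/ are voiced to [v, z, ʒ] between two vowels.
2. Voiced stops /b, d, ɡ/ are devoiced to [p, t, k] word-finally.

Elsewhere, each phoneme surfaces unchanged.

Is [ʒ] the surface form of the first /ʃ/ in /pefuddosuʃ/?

No

/ʃ/ (word-final): rule 1 targets it, but not between two vowels → unchanged [ʃ].
The actual realization is [ʃ], not [ʒ].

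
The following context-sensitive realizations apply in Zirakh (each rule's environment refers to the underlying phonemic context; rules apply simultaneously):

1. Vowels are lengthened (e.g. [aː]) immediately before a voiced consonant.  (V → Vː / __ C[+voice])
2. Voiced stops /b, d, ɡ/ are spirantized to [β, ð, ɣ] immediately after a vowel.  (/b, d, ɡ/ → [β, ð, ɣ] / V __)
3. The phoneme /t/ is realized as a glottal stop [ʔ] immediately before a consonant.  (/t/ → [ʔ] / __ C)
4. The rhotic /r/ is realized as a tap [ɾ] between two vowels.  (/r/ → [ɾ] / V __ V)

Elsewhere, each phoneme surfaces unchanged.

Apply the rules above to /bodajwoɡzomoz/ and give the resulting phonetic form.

/b/ (word-initial) fails the environment for rule 2, so it stays [b].
/o/ (between /b/ and /d/): before a voiced consonant, so rule 1 applies → [oː].
/d/ (between /o/ and /a/) occurs immediately after a vowel → [ð] by rule 2.
/a/ meets the environment for rule 1 (before a voiced consonant) → [aː].
/j/ — not in any rule's target class → [j].
/w/ stays [w].
/o/ (between /w/ and /ɡ/) occurs before a voiced consonant → [oː] by rule 1.
Rule 2 applies to /ɡ/ (between /o/ and /z/: immediately after a vowel) → [ɣ].
/z/ (between /ɡ/ and /o/): no rule targets it → [z].
/o/ — between /z/ and /m/, before a voiced consonant — surfaces as [oː] (rule 1).
/m/ — not in any rule's target class → [m].
/o/ (between /m/ and /z/): before a voiced consonant, so rule 1 applies → [oː].
/z/ (word-final) is unaffected → [z].

[boːðaːjwoːɣzoːmoːz]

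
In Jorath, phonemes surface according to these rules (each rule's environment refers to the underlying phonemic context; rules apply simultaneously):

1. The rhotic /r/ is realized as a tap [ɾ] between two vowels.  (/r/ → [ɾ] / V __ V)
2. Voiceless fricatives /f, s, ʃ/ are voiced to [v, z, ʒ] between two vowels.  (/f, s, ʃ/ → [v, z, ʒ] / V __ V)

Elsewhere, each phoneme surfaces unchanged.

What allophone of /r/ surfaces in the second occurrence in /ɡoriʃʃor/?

[r]

/r/ — word-final; rule 1 does not apply here → [r].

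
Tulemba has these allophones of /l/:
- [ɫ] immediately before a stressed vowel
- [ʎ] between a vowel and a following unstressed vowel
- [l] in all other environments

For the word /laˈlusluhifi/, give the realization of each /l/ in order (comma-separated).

[l], [ɫ], [l]

Occurrence 1 (position 1): no conditioning environment matches → elsewhere allophone [l].
Occurrence 2 (position 3): immediately before a stressed vowel → [ɫ].
Occurrence 3 (position 6): no conditioning environment matches → elsewhere allophone [l].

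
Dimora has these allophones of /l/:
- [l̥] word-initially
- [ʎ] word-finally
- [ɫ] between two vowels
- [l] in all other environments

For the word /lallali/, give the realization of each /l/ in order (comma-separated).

[l̥], [l], [l], [ɫ]

Occurrence 1 (position 1): word-initially → [l̥].
Occurrence 2 (position 3): no conditioning environment matches → elsewhere allophone [l].
Occurrence 3 (position 4): no conditioning environment matches → elsewhere allophone [l].
Occurrence 4 (position 6): between two vowels → [ɫ].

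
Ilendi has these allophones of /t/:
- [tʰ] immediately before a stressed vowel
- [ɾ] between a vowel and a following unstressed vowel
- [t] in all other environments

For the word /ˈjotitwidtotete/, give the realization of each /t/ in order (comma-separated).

[ɾ], [t], [t], [ɾ], [ɾ]

Occurrence 1 (position 3): between a vowel and an unstressed vowel → [ɾ].
Occurrence 2 (position 5): no conditioning environment matches → elsewhere allophone [t].
Occurrence 3 (position 9): no conditioning environment matches → elsewhere allophone [t].
Occurrence 4 (position 11): between a vowel and an unstressed vowel → [ɾ].
Occurrence 5 (position 13): between a vowel and an unstressed vowel → [ɾ].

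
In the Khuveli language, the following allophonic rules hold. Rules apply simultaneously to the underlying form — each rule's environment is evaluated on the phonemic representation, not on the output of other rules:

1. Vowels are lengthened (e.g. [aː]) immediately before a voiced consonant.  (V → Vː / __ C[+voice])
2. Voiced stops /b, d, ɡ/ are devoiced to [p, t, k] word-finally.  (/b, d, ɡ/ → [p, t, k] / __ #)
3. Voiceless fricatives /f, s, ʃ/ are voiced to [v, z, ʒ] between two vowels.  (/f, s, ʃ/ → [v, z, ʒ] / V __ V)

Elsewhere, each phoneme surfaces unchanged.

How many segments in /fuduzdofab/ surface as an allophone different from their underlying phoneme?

Segments that undergo a rule: /u/ → [uː] (rule 1); /u/ → [uː] (rule 1); /f/ → [v] (rule 3); /a/ → [aː] (rule 1); /b/ → [p] (rule 2).
All other segments surface unchanged.

5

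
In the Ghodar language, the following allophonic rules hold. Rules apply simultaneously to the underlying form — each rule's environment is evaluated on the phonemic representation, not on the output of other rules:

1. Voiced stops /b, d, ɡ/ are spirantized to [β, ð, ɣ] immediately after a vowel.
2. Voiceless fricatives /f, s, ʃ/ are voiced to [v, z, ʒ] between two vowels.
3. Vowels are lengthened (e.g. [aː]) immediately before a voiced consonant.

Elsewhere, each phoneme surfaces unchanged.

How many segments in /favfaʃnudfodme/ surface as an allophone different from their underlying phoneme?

Segments that undergo a rule: /a/ → [aː] (rule 3); /u/ → [uː] (rule 3); /d/ → [ð] (rule 1); /o/ → [oː] (rule 3); /d/ → [ð] (rule 1).
All other segments surface unchanged.

5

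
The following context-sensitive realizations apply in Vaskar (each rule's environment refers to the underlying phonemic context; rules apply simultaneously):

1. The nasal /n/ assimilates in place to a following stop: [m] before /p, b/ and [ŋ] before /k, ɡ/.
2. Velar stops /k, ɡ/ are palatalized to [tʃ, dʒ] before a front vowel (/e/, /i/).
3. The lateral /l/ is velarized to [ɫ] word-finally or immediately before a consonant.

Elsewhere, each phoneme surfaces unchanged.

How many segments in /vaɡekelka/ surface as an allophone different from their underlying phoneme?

Segments that undergo a rule: /ɡ/ → [dʒ] (rule 2); /k/ → [tʃ] (rule 2); /l/ → [ɫ] (rule 3).
All other segments surface unchanged.

3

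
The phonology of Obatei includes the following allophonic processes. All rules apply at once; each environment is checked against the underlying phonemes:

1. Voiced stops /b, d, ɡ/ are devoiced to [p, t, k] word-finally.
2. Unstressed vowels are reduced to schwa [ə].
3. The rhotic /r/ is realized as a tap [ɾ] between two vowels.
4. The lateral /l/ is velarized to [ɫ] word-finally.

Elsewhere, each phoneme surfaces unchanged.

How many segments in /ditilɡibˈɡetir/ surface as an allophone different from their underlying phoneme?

4

Segments that undergo a rule: /i/ → [ə] (rule 2); /i/ → [ə] (rule 2); /i/ → [ə] (rule 2); /i/ → [ə] (rule 2).
All other segments surface unchanged.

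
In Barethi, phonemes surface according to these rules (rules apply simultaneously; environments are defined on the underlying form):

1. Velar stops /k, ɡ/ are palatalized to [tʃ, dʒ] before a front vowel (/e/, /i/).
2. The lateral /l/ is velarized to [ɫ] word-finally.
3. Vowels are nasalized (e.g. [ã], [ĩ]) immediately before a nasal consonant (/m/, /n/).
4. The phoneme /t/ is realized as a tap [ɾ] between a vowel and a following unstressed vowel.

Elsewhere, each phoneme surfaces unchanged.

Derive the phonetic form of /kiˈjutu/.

[tʃiˈjuɾu]

/k/ — word-initial, before a front vowel — surfaces as [tʃ] (rule 1).
/i/ (between /k/ and /j/) fails the environment for rule 3, so it stays [i].
/j/ (between /i/ and /u/) is unaffected → [j].
/u/ (between /j/ and /t/): rule 3 targets it, but not before a nasal consonant → unchanged [u].
/t/ meets the environment for rule 4 (between a vowel and a following unstressed vowel) → [ɾ].
/u/ (word-final) is in the target of rule 3 but the environment (before a nasal consonant) is not met → [u].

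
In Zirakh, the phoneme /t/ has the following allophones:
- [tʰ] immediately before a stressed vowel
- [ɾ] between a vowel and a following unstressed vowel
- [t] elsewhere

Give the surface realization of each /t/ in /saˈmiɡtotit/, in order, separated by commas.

[t], [ɾ], [t]

Occurrence 1 (position 6): no conditioning environment matches → elsewhere allophone [t].
Occurrence 2 (position 8): between a vowel and an unstressed vowel → [ɾ].
Occurrence 3 (position 10): no conditioning environment matches → elsewhere allophone [t].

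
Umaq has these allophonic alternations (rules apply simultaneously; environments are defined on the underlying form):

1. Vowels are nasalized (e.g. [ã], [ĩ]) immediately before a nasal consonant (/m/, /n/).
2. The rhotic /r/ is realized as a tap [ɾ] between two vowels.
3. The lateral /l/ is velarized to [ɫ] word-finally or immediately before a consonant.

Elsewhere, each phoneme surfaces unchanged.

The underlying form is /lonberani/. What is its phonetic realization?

[lõnbeɾãni]

/l/ — word-initial; rule 3 does not apply here → [l].
/o/ meets the environment for rule 1 (before a nasal consonant) → [õ].
/n/ (between /o/ and /b/) is unaffected → [n].
/b/ (between /n/ and /e/) is unaffected → [b].
/e/ (between /b/ and /r/): rule 1 targets it, but not before a nasal consonant → unchanged [e].
/r/ (between /e/ and /a/): between two vowels, so rule 2 applies → [ɾ].
/a/ meets the environment for rule 1 (before a nasal consonant) → [ã].
/n/ stays [n].
/i/ — word-final; rule 1 does not apply here → [i].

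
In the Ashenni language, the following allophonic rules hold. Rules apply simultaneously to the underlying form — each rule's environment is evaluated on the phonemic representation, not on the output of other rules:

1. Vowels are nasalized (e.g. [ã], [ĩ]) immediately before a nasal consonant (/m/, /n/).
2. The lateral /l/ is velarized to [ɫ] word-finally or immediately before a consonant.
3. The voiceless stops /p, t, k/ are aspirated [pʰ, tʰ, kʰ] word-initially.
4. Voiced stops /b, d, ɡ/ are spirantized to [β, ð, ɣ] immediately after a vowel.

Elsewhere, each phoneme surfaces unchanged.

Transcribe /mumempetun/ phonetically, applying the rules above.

[mũmẽmpetũn]

/m/ (word-initial) is unaffected → [m].
/u/ (between /m/ and /m/): before a nasal consonant, so rule 1 applies → [ũ].
/m/ (between /u/ and /e/) is unaffected → [m].
Rule 1 applies to /e/ (between /m/ and /m/: before a nasal consonant) → [ẽ].
/m/ — not in any rule's target class → [m].
/p/ (between /m/ and /e/) fails the environment for rule 3, so it stays [p].
/e/ (between /p/ and /t/) fails the environment for rule 1, so it stays [e].
/t/ (between /e/ and /u/): rule 3 targets it, but not word-initially → unchanged [t].
/u/ meets the environment for rule 1 (before a nasal consonant) → [ũ].
/n/ — not in any rule's target class → [n].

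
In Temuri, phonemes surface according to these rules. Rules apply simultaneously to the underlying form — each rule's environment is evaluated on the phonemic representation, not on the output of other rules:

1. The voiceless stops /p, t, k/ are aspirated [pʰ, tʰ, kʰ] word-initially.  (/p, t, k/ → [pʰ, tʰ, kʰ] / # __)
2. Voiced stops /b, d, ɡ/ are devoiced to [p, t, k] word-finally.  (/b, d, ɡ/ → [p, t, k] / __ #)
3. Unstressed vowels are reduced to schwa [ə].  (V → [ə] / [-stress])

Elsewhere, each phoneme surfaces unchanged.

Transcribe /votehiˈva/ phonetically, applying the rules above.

/v/ (word-initial): no rule targets it → [v].
/o/ (between /v/ and /t/): in an unstressed syllable, so rule 3 applies → [ə].
/t/ (between /o/ and /e/): rule 1 targets it, but not word-initially → unchanged [t].
/e/ meets the environment for rule 3 (in an unstressed syllable) → [ə].
/h/ — not in any rule's target class → [h].
Rule 3 applies to /i/ (between /h/ and /v/: in an unstressed syllable) → [ə].
/v/ (between /i/ and /a/) is unaffected → [v].
/a/ (word-final): rule 3 targets it, but not in an unstressed syllable → unchanged [a].

[vətəhəˈva]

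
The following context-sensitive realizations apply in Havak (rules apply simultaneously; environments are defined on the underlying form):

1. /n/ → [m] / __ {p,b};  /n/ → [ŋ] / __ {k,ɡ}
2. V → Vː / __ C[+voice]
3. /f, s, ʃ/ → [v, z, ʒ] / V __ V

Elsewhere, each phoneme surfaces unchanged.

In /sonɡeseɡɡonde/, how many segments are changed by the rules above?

Segments that undergo a rule: /o/ → [oː] (rule 2); /n/ → [ŋ] (rule 1); /s/ → [z] (rule 3); /e/ → [eː] (rule 2); /o/ → [oː] (rule 2).
All other segments surface unchanged.

5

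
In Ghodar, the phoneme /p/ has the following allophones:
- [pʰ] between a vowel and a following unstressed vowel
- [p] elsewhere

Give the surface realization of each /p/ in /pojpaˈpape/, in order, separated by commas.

Occurrence 1 (position 1): no conditioning environment matches → elsewhere allophone [p].
Occurrence 2 (position 4): no conditioning environment matches → elsewhere allophone [p].
Occurrence 3 (position 6): no conditioning environment matches → elsewhere allophone [p].
Occurrence 4 (position 8): between a vowel and a following unstressed vowel → [pʰ].

[p], [p], [p], [pʰ]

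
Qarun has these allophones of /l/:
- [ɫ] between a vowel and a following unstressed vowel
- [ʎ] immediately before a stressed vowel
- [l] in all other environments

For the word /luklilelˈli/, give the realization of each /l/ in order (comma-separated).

Occurrence 1 (position 1): no conditioning environment matches → elsewhere allophone [l].
Occurrence 2 (position 4): no conditioning environment matches → elsewhere allophone [l].
Occurrence 3 (position 6): between a vowel and a following unstressed vowel → [ɫ].
Occurrence 4 (position 8): no conditioning environment matches → elsewhere allophone [l].
Occurrence 5 (position 9): immediately before a stressed vowel → [ʎ].

[l], [l], [ɫ], [l], [ʎ]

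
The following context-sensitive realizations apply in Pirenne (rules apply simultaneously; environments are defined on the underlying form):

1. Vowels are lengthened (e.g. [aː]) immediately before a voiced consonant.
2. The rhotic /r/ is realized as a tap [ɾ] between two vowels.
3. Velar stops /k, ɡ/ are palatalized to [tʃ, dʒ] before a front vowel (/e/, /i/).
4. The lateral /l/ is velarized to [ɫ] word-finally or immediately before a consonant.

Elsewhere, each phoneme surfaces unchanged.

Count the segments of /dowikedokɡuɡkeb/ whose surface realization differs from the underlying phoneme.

6

Segments that undergo a rule: /o/ → [oː] (rule 1); /k/ → [tʃ] (rule 3); /e/ → [eː] (rule 1); /u/ → [uː] (rule 1); /k/ → [tʃ] (rule 3); /e/ → [eː] (rule 1).
All other segments surface unchanged.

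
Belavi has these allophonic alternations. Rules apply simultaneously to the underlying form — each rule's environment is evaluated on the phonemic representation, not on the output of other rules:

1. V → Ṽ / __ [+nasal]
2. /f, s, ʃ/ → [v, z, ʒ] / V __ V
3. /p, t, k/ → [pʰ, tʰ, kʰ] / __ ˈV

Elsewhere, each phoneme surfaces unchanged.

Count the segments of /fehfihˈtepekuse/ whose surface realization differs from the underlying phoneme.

Segments that undergo a rule: /t/ → [tʰ] (rule 3); /s/ → [z] (rule 2).
All other segments surface unchanged.

2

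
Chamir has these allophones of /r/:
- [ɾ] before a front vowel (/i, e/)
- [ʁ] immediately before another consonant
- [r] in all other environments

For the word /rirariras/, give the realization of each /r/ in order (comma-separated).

[ɾ], [r], [ɾ], [r]

Occurrence 1 (position 1): before a front vowel (/i, e/) → [ɾ].
Occurrence 2 (position 3): no conditioning environment matches → elsewhere allophone [r].
Occurrence 3 (position 5): before a front vowel (/i, e/) → [ɾ].
Occurrence 4 (position 7): no conditioning environment matches → elsewhere allophone [r].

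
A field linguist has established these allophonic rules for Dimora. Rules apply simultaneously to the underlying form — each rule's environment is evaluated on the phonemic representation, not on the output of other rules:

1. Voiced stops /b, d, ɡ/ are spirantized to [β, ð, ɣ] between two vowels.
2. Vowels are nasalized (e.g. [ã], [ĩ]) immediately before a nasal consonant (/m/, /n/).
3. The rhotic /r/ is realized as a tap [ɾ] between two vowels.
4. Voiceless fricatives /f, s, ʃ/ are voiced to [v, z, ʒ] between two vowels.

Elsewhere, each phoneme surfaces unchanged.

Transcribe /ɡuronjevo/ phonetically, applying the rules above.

/ɡ/ (word-initial) fails the environment for rule 1, so it stays [ɡ].
/u/ (between /ɡ/ and /r/): rule 2 targets it, but not before a nasal consonant → unchanged [u].
/r/ (between /u/ and /o/) occurs between two vowels → [ɾ] by rule 3.
/o/ meets the environment for rule 2 (before a nasal consonant) → [õ].
/n/ (between /o/ and /j/) is unaffected → [n].
/j/ stays [j].
/e/ (between /j/ and /v/): rule 2 targets it, but not before a nasal consonant → unchanged [e].
/v/ — not in any rule's target class → [v].
/o/ (word-final): rule 2 targets it, but not before a nasal consonant → unchanged [o].

[ɡuɾõnjevo]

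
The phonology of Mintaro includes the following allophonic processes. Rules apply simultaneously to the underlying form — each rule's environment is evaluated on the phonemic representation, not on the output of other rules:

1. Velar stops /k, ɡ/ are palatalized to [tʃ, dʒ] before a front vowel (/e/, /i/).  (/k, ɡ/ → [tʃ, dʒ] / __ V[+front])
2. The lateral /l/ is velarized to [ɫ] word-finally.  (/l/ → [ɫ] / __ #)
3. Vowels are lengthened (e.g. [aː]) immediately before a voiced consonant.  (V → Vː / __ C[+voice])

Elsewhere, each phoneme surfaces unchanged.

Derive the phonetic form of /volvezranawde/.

/v/ — not in any rule's target class → [v].
/o/ meets the environment for rule 3 (before a voiced consonant) → [oː].
/l/ — between /o/ and /v/; rule 2 does not apply here → [l].
/v/ — not in any rule's target class → [v].
/e/ meets the environment for rule 3 (before a voiced consonant) → [eː].
/z/ — not in any rule's target class → [z].
/r/ — not in any rule's target class → [r].
/a/ meets the environment for rule 3 (before a voiced consonant) → [aː].
/n/ stays [n].
/a/ meets the environment for rule 3 (before a voiced consonant) → [aː].
/w/ stays [w].
/d/ stays [d].
/e/ (word-final) fails the environment for rule 3, so it stays [e].

[voːlveːzraːnaːwde]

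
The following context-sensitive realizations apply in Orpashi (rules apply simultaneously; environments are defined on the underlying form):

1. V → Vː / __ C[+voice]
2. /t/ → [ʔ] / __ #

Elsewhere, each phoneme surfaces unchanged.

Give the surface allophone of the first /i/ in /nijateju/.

[iː]

Rule 1 applies to /i/ (between /n/ and /j/: before a voiced consonant) → [iː].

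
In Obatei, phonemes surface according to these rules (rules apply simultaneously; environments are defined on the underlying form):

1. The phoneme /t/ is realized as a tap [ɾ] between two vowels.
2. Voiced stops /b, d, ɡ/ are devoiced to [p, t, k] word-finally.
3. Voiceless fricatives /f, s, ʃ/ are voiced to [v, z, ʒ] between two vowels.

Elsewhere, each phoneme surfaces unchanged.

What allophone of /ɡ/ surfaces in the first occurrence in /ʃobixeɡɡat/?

/ɡ/ — between /e/ and /ɡ/; rule 2 does not apply here → [ɡ].

[ɡ]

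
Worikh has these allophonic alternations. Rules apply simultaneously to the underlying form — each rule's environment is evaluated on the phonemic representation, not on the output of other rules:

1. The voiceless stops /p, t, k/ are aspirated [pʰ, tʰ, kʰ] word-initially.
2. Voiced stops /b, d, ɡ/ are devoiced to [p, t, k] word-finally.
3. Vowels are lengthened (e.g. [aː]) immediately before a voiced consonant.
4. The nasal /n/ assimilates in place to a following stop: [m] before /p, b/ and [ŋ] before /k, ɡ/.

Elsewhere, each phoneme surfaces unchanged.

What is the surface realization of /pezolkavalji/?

/p/ — word-initial, word-initially — surfaces as [pʰ] (rule 1).
/e/ (between /p/ and /z/): before a voiced consonant, so rule 3 applies → [eː].
/z/ (between /e/ and /o/) is unaffected → [z].
Rule 3 applies to /o/ (between /z/ and /l/: before a voiced consonant) → [oː].
/l/ (between /o/ and /k/): no rule targets it → [l].
/k/ (between /l/ and /a/): rule 1 targets it, but not word-initially → unchanged [k].
/a/ (between /k/ and /v/): before a voiced consonant, so rule 3 applies → [aː].
/v/ — not in any rule's target class → [v].
/a/ (between /v/ and /l/) occurs before a voiced consonant → [aː] by rule 3.
/l/ (between /a/ and /j/): no rule targets it → [l].
/j/ — not in any rule's target class → [j].
/i/ (word-final) is in the target of rule 3 but the environment (before a voiced consonant) is not met → [i].

[pʰeːzoːlkaːvaːlji]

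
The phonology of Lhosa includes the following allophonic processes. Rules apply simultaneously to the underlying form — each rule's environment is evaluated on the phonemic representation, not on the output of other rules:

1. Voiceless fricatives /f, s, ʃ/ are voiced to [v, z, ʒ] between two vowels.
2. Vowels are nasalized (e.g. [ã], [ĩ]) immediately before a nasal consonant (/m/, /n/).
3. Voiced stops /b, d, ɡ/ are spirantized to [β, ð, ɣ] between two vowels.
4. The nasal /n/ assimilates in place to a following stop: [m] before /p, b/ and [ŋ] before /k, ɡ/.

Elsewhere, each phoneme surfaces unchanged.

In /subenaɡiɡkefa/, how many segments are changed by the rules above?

4

Segments that undergo a rule: /b/ → [β] (rule 3); /e/ → [ẽ] (rule 2); /ɡ/ → [ɣ] (rule 3); /f/ → [v] (rule 1).
All other segments surface unchanged.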